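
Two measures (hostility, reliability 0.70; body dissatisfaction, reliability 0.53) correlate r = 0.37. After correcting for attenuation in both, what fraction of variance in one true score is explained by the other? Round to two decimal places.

0.37

Disattenuated r = 0.37 / √(0.70 × 0.53) = 0.37 / 0.6091 = 0.6075.
Shared true-score variance = 0.6075² = 0.3691 ≈ 0.37.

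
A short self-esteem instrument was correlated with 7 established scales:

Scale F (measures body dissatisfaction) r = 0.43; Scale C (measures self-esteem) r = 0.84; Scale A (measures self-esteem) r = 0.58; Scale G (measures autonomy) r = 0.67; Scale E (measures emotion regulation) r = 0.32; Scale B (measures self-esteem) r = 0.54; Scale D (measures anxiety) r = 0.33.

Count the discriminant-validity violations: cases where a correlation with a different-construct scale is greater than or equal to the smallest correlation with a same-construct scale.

Convergent (same construct = self-esteem): Scale C, Scale A, Scale B.
Smallest convergent = 0.54. Discriminant values: 0.43, 0.67, 0.32, 0.33; count ≥ 0.54 → 1.

1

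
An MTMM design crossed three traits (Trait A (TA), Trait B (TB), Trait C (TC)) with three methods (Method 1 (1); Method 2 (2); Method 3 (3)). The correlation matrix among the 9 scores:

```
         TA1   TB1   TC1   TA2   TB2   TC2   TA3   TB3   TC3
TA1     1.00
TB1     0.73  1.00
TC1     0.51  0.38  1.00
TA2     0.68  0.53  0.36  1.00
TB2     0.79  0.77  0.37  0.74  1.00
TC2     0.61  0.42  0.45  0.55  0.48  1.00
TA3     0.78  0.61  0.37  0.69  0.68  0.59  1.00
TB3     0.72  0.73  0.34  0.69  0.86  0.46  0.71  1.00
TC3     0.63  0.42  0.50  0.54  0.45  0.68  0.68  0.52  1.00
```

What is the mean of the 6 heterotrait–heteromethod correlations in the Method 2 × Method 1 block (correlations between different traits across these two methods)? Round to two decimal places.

HTHM values (method 2 × method 1): 0.53, 0.36, 0.79, 0.37, 0.61, 0.42; mean = 3.08/6 = 0.51.

0.51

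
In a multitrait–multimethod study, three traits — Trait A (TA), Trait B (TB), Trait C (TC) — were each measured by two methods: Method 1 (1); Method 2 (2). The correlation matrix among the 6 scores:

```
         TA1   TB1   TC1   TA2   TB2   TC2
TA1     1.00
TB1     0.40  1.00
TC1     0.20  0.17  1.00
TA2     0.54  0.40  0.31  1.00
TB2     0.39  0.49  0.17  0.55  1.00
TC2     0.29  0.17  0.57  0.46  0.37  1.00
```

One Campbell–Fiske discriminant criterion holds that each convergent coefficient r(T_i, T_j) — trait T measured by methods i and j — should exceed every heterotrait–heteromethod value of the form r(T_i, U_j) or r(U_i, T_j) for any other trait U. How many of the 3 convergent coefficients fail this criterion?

0

Checking each validity diagonal entry against its comparison values:
TA (methods 1·2): 0.54 vs {0.39, 0.40, 0.29, 0.31} → pass.
TB (methods 1·2): 0.49 vs {0.40, 0.39, 0.17, 0.17} → pass.
TC (methods 1·2): 0.57 vs {0.31, 0.29, 0.17, 0.17} → pass.
0 of 3 fail.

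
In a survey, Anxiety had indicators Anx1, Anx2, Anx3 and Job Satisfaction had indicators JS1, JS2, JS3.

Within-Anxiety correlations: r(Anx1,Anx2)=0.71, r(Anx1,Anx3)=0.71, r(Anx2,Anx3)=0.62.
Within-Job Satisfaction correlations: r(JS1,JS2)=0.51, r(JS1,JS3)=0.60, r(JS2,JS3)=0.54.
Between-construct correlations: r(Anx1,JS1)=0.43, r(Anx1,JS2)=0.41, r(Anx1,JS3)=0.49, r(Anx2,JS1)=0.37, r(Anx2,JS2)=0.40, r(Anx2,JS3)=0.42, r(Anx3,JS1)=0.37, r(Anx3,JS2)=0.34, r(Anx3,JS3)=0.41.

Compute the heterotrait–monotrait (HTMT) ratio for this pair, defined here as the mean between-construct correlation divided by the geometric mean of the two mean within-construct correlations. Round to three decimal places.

0.661

Mean between = 3.64/9 = 0.4044.
Mean within-Anx = 2.04/3 = 0.6800; mean within-JS = 1.65/3 = 0.5500.
Geometric mean = √(0.6800 × 0.5500) = 0.6116.
HTMT = 0.4044 / 0.6116 = 0.661.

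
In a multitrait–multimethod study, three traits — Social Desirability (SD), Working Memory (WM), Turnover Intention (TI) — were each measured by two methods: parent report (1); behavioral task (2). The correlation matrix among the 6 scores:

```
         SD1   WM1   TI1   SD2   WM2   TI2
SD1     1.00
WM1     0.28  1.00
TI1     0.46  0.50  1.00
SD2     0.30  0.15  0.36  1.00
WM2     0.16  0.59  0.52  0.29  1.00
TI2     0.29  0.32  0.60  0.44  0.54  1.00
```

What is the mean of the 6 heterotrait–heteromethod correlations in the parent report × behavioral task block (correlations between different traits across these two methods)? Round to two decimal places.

0.30

HTHM values (method 1 × method 2): 0.16, 0.29, 0.15, 0.32, 0.36, 0.52; mean = 1.80/6 = 0.30.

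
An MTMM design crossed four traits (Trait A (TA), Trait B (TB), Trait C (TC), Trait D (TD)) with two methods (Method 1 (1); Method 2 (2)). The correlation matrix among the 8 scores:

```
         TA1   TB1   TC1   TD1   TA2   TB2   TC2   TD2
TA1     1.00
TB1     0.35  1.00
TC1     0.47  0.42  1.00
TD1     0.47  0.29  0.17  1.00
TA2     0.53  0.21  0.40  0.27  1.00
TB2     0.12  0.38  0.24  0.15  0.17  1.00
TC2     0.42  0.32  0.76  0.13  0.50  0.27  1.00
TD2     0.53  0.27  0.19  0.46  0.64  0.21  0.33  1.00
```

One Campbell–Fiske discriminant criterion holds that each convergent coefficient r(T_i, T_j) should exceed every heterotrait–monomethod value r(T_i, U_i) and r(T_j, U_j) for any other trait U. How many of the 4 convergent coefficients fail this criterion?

3

Checking each validity diagonal entry against its comparison values:
TA (methods 1·2): 0.53 vs {0.35, 0.17, 0.47, 0.50, 0.47, 0.64} → fail.
TB (methods 1·2): 0.38 vs {0.35, 0.17, 0.42, 0.27, 0.29, 0.21} → fail.
TC (methods 1·2): 0.76 vs {0.47, 0.50, 0.42, 0.27, 0.17, 0.33} → pass.
TD (methods 1·2): 0.46 vs {0.47, 0.64, 0.29, 0.21, 0.17, 0.33} → fail.
3 of 4 fail.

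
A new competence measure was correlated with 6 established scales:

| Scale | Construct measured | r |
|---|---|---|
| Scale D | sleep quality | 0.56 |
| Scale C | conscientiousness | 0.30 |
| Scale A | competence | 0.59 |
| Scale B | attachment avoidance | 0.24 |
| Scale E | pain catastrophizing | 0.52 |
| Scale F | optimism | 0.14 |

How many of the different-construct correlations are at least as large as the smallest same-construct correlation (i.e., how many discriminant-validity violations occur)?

Convergent (same construct = competence): Scale A.
Smallest convergent = 0.59. Discriminant values: 0.56, 0.30, 0.24, 0.52, 0.14; count ≥ 0.59 → 0.

0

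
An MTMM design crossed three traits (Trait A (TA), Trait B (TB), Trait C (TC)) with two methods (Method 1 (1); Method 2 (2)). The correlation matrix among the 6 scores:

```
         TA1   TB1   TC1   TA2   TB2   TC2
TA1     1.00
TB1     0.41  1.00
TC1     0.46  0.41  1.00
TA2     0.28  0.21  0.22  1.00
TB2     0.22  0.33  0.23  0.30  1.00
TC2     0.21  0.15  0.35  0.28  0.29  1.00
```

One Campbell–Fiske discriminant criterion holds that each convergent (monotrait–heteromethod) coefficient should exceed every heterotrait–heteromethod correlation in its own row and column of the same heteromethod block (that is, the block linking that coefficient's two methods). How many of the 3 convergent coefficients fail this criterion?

0

Convergent coefficients and their comparison sets:
TA (methods 1·2): 0.28 vs {0.22, 0.21, 0.21, 0.22} → pass.
TB (methods 1·2): 0.33 vs {0.21, 0.22, 0.15, 0.23} → pass.
TC (methods 1·2): 0.35 vs {0.22, 0.21, 0.23, 0.15} → pass.
0 of 3 fail.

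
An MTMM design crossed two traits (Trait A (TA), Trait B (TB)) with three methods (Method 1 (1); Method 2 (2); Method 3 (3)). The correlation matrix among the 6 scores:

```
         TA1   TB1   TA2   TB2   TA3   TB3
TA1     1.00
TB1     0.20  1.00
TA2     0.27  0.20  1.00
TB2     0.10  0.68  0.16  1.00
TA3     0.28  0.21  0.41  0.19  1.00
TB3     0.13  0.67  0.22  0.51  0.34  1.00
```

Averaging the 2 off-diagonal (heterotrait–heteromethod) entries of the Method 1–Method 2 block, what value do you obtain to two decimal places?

HTHM values (method 1 × method 2): 0.10, 0.20; mean = 0.30/2 = 0.15.

0.15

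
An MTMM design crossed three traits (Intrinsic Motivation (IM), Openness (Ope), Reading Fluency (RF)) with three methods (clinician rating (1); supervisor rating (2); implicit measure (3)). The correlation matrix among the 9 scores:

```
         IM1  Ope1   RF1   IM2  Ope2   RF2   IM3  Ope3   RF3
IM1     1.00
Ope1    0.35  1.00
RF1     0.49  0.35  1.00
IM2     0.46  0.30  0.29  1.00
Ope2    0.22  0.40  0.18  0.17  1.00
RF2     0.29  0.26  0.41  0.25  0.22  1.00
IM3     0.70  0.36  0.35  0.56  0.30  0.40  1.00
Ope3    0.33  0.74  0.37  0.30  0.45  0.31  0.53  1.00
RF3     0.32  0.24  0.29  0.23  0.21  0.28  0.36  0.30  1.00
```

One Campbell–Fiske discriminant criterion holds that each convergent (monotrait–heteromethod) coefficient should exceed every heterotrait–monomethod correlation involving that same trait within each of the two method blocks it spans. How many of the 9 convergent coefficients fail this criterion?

5

Each convergent coefficient versus the relevant comparison correlations:
IM (methods 1·2): 0.46 vs {0.35, 0.17, 0.49, 0.25} → fail.
IM (methods 1·3): 0.70 vs {0.35, 0.53, 0.49, 0.36} → pass.
IM (methods 2·3): 0.56 vs {0.17, 0.53, 0.25, 0.36} → pass.
Ope (methods 1·2): 0.40 vs {0.35, 0.17, 0.35, 0.22} → pass.
Ope (methods 1·3): 0.74 vs {0.35, 0.53, 0.35, 0.30} → pass.
Ope (methods 2·3): 0.45 vs {0.17, 0.53, 0.22, 0.30} → fail.
RF (methods 1·2): 0.41 vs {0.49, 0.25, 0.35, 0.22} → fail.
RF (methods 1·3): 0.29 vs {0.49, 0.36, 0.35, 0.30} → fail.
RF (methods 2·3): 0.28 vs {0.25, 0.36, 0.22, 0.30} → fail.
5 of 9 fail.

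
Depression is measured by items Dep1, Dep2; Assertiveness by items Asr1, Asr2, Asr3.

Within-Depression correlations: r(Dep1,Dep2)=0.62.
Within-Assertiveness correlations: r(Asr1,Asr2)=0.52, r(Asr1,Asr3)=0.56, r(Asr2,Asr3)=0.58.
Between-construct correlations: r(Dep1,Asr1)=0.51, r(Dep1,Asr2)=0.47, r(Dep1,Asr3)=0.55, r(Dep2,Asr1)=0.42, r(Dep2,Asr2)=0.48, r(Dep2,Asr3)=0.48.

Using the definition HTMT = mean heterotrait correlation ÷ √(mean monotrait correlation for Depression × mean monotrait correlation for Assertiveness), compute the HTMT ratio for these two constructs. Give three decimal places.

0.828

Mean heterotrait r = 2.91/6 = 0.4850.
Mean within-Dep = 0.62/1 = 0.6200; mean within-Asr = 1.66/3 = 0.5533.
Geometric mean = √(0.6200 × 0.5533) = 0.5857.
HTMT = 0.4850 / 0.5857 = 0.828.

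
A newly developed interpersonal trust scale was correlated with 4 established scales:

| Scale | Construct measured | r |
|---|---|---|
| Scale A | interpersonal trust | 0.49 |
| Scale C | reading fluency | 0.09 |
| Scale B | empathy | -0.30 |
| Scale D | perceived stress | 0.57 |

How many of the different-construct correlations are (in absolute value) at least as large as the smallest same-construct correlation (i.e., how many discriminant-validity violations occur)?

1

Convergent (same construct = interpersonal trust): Scale A.
Smallest convergent = 0.49. Discriminant |r|: 0.09, 0.30, 0.57; count ≥ 0.49 → 1.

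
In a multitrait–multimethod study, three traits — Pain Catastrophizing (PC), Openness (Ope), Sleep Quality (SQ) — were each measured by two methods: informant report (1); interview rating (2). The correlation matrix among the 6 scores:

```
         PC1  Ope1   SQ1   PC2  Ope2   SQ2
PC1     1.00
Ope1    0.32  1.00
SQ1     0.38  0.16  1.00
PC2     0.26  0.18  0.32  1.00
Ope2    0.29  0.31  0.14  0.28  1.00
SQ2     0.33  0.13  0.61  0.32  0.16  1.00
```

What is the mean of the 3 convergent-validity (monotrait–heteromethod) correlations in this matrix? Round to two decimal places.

Convergent values: 0.26, 0.31, 0.61; mean = 1.18/3 = 0.39.

0.39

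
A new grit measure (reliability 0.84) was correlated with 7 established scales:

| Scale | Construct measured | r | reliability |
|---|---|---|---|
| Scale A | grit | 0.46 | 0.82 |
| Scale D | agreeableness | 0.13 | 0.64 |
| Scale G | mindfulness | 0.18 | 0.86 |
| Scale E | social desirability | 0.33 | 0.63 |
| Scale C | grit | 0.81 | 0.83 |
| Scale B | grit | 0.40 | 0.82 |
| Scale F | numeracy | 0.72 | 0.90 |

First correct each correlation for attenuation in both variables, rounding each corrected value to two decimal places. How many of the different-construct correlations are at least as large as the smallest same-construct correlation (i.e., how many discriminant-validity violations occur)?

1

Disattenuated r (r / √(r_scale · r_new)):
  Scale A (conv): 0.46 / √(0.82·0.84) = 0.55
  Scale D (disc): 0.13 / √(0.64·0.84) = 0.18
  Scale G (disc): 0.18 / √(0.86·0.84) = 0.21
  Scale E (disc): 0.33 / √(0.63·0.84) = 0.45
  Scale C (conv): 0.81 / √(0.83·0.84) = 0.97
  Scale B (conv): 0.40 / √(0.82·0.84) = 0.48
  Scale F (disc): 0.72 / √(0.90·0.84) = 0.83
Smallest convergent = 0.48. Discriminant values: 0.18, 0.21, 0.45, 0.83; count ≥ 0.48 → 1.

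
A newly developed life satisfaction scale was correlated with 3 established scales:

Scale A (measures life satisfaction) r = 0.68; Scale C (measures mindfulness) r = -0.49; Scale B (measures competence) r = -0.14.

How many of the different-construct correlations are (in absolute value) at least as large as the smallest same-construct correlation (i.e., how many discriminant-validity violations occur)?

0

Convergent (same construct = life satisfaction): Scale A.
Smallest convergent = 0.68. Discriminant |r|: 0.49, 0.14; count ≥ 0.68 → 0.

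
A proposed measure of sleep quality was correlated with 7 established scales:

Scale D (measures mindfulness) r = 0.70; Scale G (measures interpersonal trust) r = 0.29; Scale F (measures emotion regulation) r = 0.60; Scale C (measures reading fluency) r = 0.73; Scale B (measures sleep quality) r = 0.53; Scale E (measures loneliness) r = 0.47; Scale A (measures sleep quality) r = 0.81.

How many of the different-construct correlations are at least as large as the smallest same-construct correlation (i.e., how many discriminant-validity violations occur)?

Convergent (same construct = sleep quality): Scale B, Scale A.
Smallest convergent = 0.53. Discriminant values: 0.70, 0.29, 0.60, 0.73, 0.47; count ≥ 0.53 → 3.

3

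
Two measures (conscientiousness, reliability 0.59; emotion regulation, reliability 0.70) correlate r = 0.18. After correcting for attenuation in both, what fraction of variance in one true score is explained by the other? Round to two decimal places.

0.08

Disattenuated r = 0.18 / √(0.59 × 0.70) = 0.18 / 0.6427 = 0.2801.
Shared true-score variance = 0.2801² = 0.0785 ≈ 0.08.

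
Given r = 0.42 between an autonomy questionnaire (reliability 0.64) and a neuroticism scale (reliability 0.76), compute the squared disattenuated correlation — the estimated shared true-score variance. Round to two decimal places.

0.36

Disattenuated r = 0.42 / √(0.64 × 0.76) = 0.42 / 0.6974 = 0.6022.
Shared true-score variance = 0.6022² = 0.3626 ≈ 0.36.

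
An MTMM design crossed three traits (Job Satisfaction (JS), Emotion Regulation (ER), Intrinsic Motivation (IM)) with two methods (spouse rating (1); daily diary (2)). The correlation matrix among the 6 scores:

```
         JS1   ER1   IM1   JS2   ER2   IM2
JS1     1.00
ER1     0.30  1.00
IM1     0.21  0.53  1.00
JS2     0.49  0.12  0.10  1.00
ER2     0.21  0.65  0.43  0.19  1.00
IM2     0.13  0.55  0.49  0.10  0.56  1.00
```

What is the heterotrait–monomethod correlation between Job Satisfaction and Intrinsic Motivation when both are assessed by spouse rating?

0.21

Different traits, same method: r(JS1, IM1) = 0.21.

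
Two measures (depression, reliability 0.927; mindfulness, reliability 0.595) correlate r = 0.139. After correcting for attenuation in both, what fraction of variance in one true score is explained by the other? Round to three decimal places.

0.035

Disattenuated r = 0.139 / √(0.927 × 0.595) = 0.139 / 0.7427 = 0.1872.
Shared true-score variance = 0.1872² = 0.0350 ≈ 0.035.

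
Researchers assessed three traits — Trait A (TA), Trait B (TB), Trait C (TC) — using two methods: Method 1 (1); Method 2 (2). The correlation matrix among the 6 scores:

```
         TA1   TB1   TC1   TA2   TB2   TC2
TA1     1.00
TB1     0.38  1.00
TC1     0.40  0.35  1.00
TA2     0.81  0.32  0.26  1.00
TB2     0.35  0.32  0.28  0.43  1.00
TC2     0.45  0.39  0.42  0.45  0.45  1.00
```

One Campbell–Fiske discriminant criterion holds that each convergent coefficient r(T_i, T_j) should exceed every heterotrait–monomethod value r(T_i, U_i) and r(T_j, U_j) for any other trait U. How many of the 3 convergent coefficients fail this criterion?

2

Convergent coefficients and their comparison sets:
TA (methods 1·2): 0.81 vs {0.38, 0.43, 0.40, 0.45} → pass.
TB (methods 1·2): 0.32 vs {0.38, 0.43, 0.35, 0.45} → fail.
TC (methods 1·2): 0.42 vs {0.40, 0.45, 0.35, 0.45} → fail.
2 of 3 fail.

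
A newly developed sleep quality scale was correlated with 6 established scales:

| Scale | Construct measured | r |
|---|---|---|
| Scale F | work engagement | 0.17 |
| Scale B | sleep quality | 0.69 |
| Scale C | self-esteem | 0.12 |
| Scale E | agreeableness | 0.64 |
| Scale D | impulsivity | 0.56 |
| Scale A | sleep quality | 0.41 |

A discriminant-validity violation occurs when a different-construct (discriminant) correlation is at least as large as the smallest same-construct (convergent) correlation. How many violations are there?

Convergent (same construct = sleep quality): Scale B, Scale A.
Smallest convergent = 0.41. Discriminant values: 0.17, 0.12, 0.64, 0.56; count ≥ 0.41 → 2.

2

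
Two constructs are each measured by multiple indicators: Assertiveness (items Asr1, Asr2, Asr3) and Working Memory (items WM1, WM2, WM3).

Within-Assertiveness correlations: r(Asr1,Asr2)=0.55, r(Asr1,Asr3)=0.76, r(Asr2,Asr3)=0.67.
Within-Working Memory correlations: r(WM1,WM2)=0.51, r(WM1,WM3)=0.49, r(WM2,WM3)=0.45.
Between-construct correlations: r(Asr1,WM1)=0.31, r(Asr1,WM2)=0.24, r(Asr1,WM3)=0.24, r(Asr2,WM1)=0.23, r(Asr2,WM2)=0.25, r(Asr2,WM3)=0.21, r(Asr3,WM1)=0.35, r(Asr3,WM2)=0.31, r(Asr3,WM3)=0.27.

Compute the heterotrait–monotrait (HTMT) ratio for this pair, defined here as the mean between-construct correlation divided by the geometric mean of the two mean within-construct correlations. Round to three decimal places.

0.474

Between-construct mean = 2.41/9 = 0.2678.
Mean within-Asr = 1.98/3 = 0.6600; mean within-WM = 1.45/3 = 0.4833.
Geometric mean = √(0.6600 × 0.4833) = 0.5648.
HTMT = 0.2678 / 0.5648 = 0.474.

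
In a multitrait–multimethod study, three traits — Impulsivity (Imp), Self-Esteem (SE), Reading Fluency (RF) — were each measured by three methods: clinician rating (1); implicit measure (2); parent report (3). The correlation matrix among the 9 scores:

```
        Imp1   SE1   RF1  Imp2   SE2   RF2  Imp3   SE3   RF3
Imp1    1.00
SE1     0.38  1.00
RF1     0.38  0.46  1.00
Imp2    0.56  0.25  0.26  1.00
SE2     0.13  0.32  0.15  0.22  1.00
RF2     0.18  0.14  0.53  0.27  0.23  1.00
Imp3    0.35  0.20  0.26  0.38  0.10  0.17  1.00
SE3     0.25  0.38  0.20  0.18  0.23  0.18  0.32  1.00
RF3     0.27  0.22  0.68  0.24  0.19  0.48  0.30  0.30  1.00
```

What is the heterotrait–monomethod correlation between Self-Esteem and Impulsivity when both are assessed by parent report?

Different traits, same method: r(SE3, Imp3) = 0.32.

0.32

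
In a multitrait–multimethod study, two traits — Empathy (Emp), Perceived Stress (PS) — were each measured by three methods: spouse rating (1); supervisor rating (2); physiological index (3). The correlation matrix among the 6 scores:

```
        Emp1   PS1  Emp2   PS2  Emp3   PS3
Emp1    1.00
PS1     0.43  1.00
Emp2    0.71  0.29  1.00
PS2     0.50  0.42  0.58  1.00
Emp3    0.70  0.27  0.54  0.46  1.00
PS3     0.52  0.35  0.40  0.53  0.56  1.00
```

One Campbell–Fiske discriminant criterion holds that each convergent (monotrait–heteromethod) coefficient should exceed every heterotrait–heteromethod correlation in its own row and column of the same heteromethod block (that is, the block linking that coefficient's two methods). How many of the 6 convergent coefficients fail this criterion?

2

Convergent coefficients and their comparison sets:
Emp (methods 1·2): 0.71 vs {0.50, 0.29} → pass.
Emp (methods 1·3): 0.70 vs {0.52, 0.27} → pass.
Emp (methods 2·3): 0.54 vs {0.40, 0.46} → pass.
PS (methods 1·2): 0.42 vs {0.29, 0.50} → fail.
PS (methods 1·3): 0.35 vs {0.27, 0.52} → fail.
PS (methods 2·3): 0.53 vs {0.46, 0.40} → pass.
2 of 6 fail.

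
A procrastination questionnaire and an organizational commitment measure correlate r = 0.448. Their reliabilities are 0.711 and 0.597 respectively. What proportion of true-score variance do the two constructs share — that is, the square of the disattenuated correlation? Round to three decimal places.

Disattenuated r = 0.448 / √(0.711 × 0.597) = 0.448 / 0.6515 = 0.6876.
Shared true-score variance = 0.6876² = 0.4728 ≈ 0.473.

0.473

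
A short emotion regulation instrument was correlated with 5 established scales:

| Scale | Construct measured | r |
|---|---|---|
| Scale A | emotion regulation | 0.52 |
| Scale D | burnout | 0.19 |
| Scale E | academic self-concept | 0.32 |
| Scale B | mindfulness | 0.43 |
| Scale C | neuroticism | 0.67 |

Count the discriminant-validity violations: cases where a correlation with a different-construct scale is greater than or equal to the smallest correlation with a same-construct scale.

Convergent (same construct = emotion regulation): Scale A.
Smallest convergent = 0.52. Discriminant values: 0.19, 0.32, 0.43, 0.67; count ≥ 0.52 → 1.

1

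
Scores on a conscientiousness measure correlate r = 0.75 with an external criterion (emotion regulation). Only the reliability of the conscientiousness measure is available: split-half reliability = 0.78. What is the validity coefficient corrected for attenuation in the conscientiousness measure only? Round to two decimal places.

0.85

Single correction: r_c = r_obs / √r_xx = 0.75 / √0.78 = 0.75 / 0.8832 ≈ 0.85.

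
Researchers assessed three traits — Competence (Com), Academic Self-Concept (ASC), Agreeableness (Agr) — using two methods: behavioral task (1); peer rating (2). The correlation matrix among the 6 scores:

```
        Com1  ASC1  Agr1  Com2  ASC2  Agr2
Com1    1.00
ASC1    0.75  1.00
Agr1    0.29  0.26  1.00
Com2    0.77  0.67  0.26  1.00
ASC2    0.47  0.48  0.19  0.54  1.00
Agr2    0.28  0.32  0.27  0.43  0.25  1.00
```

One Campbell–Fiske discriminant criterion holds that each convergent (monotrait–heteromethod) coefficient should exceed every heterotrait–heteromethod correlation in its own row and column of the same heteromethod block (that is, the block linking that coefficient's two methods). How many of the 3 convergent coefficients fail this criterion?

2

Each convergent coefficient versus the relevant comparison correlations:
Com (methods 1·2): 0.77 vs {0.47, 0.67, 0.28, 0.26} → pass.
ASC (methods 1·2): 0.48 vs {0.67, 0.47, 0.32, 0.19} → fail.
Agr (methods 1·2): 0.27 vs {0.26, 0.28, 0.19, 0.32} → fail.
2 of 3 fail.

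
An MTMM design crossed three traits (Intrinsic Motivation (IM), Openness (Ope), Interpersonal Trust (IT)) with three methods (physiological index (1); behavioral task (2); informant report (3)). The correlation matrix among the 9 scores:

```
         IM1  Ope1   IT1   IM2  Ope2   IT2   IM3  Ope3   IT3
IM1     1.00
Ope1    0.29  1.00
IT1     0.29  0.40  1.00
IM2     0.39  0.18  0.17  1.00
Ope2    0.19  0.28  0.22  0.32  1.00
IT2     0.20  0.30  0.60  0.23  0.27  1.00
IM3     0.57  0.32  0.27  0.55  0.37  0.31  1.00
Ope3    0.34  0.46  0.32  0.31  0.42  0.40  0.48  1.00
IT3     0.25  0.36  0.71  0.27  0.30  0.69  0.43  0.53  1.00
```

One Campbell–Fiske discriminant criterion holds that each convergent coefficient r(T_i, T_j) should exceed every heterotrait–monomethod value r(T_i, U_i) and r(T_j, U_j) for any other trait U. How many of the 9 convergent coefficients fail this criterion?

Convergent coefficients and their comparison sets:
IM (methods 1·2): 0.39 vs {0.29, 0.32, 0.29, 0.23} → pass.
IM (methods 1·3): 0.57 vs {0.29, 0.48, 0.29, 0.43} → pass.
IM (methods 2·3): 0.55 vs {0.32, 0.48, 0.23, 0.43} → pass.
Ope (methods 1·2): 0.28 vs {0.29, 0.32, 0.40, 0.27} → fail.
Ope (methods 1·3): 0.46 vs {0.29, 0.48, 0.40, 0.53} → fail.
Ope (methods 2·3): 0.42 vs {0.32, 0.48, 0.27, 0.53} → fail.
IT (methods 1·2): 0.60 vs {0.29, 0.23, 0.40, 0.27} → pass.
IT (methods 1·3): 0.71 vs {0.29, 0.43, 0.40, 0.53} → pass.
IT (methods 2·3): 0.69 vs {0.23, 0.43, 0.27, 0.53} → pass.
3 of 9 fail.

3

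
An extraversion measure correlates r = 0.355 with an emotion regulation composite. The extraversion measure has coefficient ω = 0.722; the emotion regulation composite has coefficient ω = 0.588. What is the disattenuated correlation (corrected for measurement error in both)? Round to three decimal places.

0.545

r_true = r_obs / √(r_xx · r_yy) = 0.355 / √(0.722 × 0.588) = 0.355 / √0.424536 = 0.355 / 0.6516 ≈ 0.545.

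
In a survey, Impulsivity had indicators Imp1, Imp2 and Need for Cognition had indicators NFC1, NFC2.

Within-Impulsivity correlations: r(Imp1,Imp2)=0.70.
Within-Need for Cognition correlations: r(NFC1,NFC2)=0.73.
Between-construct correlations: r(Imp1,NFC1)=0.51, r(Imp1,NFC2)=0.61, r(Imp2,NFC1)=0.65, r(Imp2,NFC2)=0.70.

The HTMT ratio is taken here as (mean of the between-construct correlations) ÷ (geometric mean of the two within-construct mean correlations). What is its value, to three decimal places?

Between-construct mean = 2.47/4 = 0.6175.
Mean within-Imp = 0.70/1 = 0.7000; mean within-NFC = 0.73/1 = 0.7300.
Geometric mean = √(0.7000 × 0.7300) = 0.7148.
HTMT = 0.6175 / 0.7148 = 0.864.

0.864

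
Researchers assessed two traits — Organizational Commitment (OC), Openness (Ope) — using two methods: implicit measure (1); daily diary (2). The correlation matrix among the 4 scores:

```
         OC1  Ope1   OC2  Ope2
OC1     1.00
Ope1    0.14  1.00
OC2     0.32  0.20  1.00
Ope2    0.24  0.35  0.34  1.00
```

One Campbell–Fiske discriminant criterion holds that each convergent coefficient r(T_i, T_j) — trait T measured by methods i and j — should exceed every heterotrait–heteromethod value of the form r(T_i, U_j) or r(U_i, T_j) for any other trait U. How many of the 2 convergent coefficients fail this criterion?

Each convergent coefficient versus the relevant comparison correlations:
OC (methods 1·2): 0.32 vs {0.24, 0.20} → pass.
Ope (methods 1·2): 0.35 vs {0.20, 0.24} → pass.
0 of 2 fail.

0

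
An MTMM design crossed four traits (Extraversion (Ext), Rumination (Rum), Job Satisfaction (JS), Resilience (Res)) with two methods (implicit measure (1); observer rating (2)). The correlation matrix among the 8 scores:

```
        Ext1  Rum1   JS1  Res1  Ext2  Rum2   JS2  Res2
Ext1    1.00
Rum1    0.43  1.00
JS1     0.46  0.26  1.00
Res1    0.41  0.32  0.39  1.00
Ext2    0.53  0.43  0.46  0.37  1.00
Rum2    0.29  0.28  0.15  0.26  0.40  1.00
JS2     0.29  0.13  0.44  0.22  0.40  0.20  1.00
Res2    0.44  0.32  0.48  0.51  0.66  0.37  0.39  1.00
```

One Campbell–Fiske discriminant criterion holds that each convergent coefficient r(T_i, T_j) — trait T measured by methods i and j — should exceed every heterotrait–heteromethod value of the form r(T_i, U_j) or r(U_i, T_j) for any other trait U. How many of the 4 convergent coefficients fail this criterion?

Checking each validity diagonal entry against its comparison values:
Ext (methods 1·2): 0.53 vs {0.29, 0.43, 0.29, 0.46, 0.44, 0.37} → pass.
Rum (methods 1·2): 0.28 vs {0.43, 0.29, 0.13, 0.15, 0.32, 0.26} → fail.
JS (methods 1·2): 0.44 vs {0.46, 0.29, 0.15, 0.13, 0.48, 0.22} → fail.
Res (methods 1·2): 0.51 vs {0.37, 0.44, 0.26, 0.32, 0.22, 0.48} → pass.
2 of 4 fail.

2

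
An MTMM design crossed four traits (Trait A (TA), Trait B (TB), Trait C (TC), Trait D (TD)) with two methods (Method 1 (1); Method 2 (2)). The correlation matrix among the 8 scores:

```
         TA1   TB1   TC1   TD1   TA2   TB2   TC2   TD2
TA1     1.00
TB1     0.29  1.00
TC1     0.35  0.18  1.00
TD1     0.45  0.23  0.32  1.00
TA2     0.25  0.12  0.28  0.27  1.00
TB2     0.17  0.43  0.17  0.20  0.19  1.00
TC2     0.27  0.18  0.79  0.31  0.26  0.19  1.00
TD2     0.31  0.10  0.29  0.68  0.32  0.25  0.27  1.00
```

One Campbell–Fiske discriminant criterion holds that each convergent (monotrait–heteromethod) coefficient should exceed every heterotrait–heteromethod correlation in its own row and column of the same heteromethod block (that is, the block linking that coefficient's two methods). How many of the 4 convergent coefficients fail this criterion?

Convergent coefficients and their comparison sets:
TA (methods 1·2): 0.25 vs {0.17, 0.12, 0.27, 0.28, 0.31, 0.27} → fail.
TB (methods 1·2): 0.43 vs {0.12, 0.17, 0.18, 0.17, 0.10, 0.20} → pass.
TC (methods 1·2): 0.79 vs {0.28, 0.27, 0.17, 0.18, 0.29, 0.31} → pass.
TD (methods 1·2): 0.68 vs {0.27, 0.31, 0.20, 0.10, 0.31, 0.29} → pass.
1 of 4 fail.

1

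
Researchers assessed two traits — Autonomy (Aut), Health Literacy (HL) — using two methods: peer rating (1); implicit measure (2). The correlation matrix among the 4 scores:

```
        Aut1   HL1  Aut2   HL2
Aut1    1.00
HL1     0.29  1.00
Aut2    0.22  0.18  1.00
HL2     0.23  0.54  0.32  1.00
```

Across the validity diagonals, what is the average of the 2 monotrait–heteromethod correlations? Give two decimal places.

Convergent values: 0.22, 0.54; mean = 0.76/2 = 0.38.

0.38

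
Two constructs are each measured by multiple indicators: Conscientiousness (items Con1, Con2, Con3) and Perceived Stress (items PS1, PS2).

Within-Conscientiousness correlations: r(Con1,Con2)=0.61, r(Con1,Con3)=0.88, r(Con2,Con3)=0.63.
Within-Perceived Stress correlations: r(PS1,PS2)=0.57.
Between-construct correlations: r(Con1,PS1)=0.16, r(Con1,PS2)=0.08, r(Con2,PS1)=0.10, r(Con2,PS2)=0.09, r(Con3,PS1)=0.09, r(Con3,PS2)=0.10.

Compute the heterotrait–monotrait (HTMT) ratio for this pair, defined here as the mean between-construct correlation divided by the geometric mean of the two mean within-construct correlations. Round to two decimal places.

0.16

Mean heterotrait r = 0.62/6 = 0.1033.
Mean within-Con = 2.12/3 = 0.7067; mean within-PS = 0.57/1 = 0.5700.
Geometric mean = √(0.7067 × 0.5700) = 0.6347.
HTMT = 0.1033 / 0.6347 = 0.16.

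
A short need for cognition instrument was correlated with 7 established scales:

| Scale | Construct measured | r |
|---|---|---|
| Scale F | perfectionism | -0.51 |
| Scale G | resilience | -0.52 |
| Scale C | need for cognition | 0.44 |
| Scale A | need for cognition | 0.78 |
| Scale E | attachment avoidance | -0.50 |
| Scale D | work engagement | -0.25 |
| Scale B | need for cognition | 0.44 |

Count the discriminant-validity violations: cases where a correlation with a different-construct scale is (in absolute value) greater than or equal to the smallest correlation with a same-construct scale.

Convergent (same construct = need for cognition): Scale C, Scale A, Scale B.
Smallest convergent = 0.44. Discriminant |r|: 0.51, 0.52, 0.50, 0.25; count ≥ 0.44 → 3.

3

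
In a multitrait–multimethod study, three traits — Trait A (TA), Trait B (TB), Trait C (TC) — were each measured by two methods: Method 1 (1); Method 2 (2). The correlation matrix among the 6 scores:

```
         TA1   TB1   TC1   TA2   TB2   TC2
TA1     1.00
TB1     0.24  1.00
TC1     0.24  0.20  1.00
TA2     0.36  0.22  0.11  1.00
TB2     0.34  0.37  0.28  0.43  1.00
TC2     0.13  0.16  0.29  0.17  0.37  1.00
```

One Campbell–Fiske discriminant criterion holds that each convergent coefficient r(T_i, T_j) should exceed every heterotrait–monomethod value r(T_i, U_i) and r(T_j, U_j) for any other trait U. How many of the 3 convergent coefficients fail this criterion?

3

Checking each validity diagonal entry against its comparison values:
TA (methods 1·2): 0.36 vs {0.24, 0.43, 0.24, 0.17} → fail.
TB (methods 1·2): 0.37 vs {0.24, 0.43, 0.20, 0.37} → fail.
TC (methods 1·2): 0.29 vs {0.24, 0.17, 0.20, 0.37} → fail.
3 of 3 fail.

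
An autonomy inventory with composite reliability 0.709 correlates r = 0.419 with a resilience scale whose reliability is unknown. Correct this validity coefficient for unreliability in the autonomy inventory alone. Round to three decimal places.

Single correction: r_c = r_obs / √r_xx = 0.419 / √0.709 = 0.419 / 0.8420 ≈ 0.498.

0.498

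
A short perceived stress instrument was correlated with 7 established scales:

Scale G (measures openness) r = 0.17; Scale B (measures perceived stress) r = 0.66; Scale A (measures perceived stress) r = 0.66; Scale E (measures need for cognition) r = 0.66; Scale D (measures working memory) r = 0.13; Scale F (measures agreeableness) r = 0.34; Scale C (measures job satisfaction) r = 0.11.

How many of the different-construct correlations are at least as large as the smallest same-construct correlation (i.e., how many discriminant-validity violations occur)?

1

Convergent (same construct = perceived stress): Scale B, Scale A.
Smallest convergent = 0.66. Discriminant values: 0.17, 0.66, 0.13, 0.34, 0.11; count ≥ 0.66 → 1.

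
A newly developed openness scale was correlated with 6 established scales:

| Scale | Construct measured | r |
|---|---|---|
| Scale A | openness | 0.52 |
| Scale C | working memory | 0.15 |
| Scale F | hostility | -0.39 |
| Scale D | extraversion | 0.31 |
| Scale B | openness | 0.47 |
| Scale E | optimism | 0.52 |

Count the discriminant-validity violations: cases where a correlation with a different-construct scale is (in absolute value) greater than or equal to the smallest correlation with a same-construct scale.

Convergent (same construct = openness): Scale A, Scale B.
Smallest convergent = 0.47. Discriminant |r|: 0.15, 0.39, 0.31, 0.52; count ≥ 0.47 → 1.

1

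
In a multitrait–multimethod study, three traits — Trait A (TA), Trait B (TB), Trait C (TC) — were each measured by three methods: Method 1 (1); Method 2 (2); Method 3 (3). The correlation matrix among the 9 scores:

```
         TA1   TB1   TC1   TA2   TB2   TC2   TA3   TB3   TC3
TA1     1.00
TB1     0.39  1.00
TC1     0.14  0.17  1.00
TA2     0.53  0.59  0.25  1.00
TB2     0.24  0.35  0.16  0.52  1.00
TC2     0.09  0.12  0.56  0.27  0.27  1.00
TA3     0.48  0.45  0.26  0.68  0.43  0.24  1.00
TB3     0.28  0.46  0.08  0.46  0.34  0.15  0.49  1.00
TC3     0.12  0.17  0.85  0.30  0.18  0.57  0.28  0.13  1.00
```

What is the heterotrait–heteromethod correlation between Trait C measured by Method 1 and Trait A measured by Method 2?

Different traits and methods: r(TC1, TA2) = 0.25.

0.25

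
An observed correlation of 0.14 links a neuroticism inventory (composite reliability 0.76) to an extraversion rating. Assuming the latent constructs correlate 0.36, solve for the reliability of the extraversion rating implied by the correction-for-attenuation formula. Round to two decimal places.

r_true = r_obs / √(r_xx · r_yy) ⇒ 0.36 = 0.14 / √(0.76 · r_yy).
√(0.76 · r_yy) = 0.14 / 0.36 = 0.3889; 0.76 · r_yy = 0.1512; r_yy = 0.1512 / 0.76 ≈ 0.20.

0.20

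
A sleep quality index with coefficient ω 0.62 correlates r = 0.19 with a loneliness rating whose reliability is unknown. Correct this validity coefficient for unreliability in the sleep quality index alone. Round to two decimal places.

0.24

Single correction: r_c = r_obs / √r_xx = 0.19 / √0.62 = 0.19 / 0.7874 ≈ 0.24.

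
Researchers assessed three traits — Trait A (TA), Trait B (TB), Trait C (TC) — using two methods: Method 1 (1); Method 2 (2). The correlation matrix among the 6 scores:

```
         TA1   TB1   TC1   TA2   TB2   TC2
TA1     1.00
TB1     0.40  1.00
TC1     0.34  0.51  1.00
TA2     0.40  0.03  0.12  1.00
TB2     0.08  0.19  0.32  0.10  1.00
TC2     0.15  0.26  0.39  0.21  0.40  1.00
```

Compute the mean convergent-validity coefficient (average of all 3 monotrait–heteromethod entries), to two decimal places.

Convergent values: 0.40, 0.19, 0.39; mean = 0.98/3 = 0.33.

0.33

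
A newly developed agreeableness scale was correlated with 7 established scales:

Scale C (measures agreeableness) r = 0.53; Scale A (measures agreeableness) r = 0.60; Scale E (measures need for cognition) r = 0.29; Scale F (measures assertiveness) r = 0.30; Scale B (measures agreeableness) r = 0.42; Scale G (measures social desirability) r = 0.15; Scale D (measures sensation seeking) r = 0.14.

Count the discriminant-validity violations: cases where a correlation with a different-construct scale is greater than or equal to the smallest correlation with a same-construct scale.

0

Convergent (same construct = agreeableness): Scale C, Scale A, Scale B.
Smallest convergent = 0.42. Discriminant values: 0.29, 0.30, 0.15, 0.14; count ≥ 0.42 → 0.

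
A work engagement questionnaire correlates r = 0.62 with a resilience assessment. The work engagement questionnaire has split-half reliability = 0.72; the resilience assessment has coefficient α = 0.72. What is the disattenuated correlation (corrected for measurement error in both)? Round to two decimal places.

0.86

r_true = r_obs / √(r_xx · r_yy) = 0.62 / √(0.72 × 0.72) = 0.62 / √0.5184 = 0.62 / 0.7200 ≈ 0.86.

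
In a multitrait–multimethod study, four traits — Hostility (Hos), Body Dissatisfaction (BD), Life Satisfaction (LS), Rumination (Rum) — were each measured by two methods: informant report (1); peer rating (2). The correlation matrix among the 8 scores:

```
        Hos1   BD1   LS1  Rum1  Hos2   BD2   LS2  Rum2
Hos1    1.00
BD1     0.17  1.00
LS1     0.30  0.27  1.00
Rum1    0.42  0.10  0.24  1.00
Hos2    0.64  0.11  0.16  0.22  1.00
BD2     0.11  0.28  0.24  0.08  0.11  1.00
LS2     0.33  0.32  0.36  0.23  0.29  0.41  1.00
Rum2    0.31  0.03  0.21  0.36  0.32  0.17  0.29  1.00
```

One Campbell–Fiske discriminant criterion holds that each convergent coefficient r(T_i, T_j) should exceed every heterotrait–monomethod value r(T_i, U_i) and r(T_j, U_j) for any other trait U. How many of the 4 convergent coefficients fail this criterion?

Each convergent coefficient versus the relevant comparison correlations:
Hos (methods 1·2): 0.64 vs {0.17, 0.11, 0.30, 0.29, 0.42, 0.32} → pass.
BD (methods 1·2): 0.28 vs {0.17, 0.11, 0.27, 0.41, 0.10, 0.17} → fail.
LS (methods 1·2): 0.36 vs {0.30, 0.29, 0.27, 0.41, 0.24, 0.29} → fail.
Rum (methods 1·2): 0.36 vs {0.42, 0.32, 0.10, 0.17, 0.24, 0.29} → fail.
3 of 4 fail.

3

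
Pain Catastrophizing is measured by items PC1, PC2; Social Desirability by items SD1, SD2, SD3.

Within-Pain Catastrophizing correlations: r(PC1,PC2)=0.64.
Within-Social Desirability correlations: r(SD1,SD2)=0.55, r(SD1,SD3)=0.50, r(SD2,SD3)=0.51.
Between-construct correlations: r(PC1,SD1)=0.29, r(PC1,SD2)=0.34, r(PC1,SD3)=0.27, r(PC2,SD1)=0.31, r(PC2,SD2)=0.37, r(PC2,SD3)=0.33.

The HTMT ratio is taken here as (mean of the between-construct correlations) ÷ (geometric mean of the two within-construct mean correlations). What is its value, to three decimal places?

Between-construct mean = 1.91/6 = 0.3183.
Mean within-PC = 0.64/1 = 0.6400; mean within-SD = 1.56/3 = 0.5200.
Geometric mean = √(0.6400 × 0.5200) = 0.5769.
HTMT = 0.3183 / 0.5769 = 0.552.

0.552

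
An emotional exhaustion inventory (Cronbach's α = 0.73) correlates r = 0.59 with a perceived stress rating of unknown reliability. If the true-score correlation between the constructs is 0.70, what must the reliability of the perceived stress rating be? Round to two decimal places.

r_true = r_obs / √(r_xx · r_yy) ⇒ 0.70 = 0.59 / √(0.73 · r_yy).
√(0.73 · r_yy) = 0.59 / 0.70 = 0.8429; 0.73 · r_yy = 0.7105; r_yy = 0.7105 / 0.73 ≈ 0.97.

0.97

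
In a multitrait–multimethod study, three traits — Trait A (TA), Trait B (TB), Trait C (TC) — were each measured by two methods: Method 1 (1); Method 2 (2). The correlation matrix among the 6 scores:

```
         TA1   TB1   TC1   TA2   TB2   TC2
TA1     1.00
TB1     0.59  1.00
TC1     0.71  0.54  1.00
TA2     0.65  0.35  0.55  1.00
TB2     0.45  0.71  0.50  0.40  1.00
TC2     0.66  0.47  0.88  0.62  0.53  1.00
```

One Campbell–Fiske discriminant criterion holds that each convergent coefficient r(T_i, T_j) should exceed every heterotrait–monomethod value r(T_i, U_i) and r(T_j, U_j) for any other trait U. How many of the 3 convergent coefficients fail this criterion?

1

Convergent coefficients and their comparison sets:
TA (methods 1·2): 0.65 vs {0.59, 0.40, 0.71, 0.62} → fail.
TB (methods 1·2): 0.71 vs {0.59, 0.40, 0.54, 0.53} → pass.
TC (methods 1·2): 0.88 vs {0.71, 0.62, 0.54, 0.53} → pass.
1 of 3 fail.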